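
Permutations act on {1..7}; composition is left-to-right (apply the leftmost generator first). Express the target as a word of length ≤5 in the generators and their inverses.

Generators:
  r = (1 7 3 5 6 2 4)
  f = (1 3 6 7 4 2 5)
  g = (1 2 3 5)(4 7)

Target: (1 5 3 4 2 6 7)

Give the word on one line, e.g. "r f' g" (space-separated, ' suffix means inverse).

f' r f r' f'

  after f': (1 5 2 4 7 6 3)
  after r: (1 6 5 4 3 7 2)
  after f: (1 7 5 2 3 4 6)
  after r': (2 7 3)(4 5 6)
  after f': (1 5 3 4 2 6 7)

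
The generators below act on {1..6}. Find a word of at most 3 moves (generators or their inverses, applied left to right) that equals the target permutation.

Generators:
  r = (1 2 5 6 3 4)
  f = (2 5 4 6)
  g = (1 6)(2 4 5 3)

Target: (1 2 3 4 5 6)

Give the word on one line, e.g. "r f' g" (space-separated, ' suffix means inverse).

g' f

  after g': (1 6)(2 3 5 4)
  after f: (1 2 3 4 5 6)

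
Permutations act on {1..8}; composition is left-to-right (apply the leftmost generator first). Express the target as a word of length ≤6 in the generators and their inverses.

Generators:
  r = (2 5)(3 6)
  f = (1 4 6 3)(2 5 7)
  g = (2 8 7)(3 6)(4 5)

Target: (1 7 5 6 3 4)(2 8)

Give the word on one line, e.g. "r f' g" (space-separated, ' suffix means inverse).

  after f': (1 3 6 4)(2 7 5)
  after f': (1 6)(2 5 7)(3 4)
  after f': (1 4 6 3)
  after g: (1 5 4 3)(2 8 7)
  after f: (1 7 5 6 3 4)(2 8)

f' f' f' g f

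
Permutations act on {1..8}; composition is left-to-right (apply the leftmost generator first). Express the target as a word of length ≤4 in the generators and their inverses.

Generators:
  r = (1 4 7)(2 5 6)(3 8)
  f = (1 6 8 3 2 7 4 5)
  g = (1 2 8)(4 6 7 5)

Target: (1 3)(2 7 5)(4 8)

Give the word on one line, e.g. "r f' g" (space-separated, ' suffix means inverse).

  after g': (1 8 2)(4 5 7 6)
  after g': (1 2 8)(4 7)(5 6)
  after f': (1 3 8 5)(2 6 4)
  after g: (1 3)(2 7 5)(4 8)

g' g' f' g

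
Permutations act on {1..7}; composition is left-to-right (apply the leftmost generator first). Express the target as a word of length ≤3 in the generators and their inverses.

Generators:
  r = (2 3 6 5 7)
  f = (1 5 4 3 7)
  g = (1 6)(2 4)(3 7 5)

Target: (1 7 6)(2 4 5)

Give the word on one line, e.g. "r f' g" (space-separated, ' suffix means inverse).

f g'

  after f: (1 5 4 3 7)
  after g': (1 7 6)(2 4 5)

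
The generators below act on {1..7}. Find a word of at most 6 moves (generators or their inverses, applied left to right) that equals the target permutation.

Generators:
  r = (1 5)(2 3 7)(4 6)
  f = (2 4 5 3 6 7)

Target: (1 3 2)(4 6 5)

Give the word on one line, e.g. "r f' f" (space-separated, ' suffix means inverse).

  after r: (1 5)(2 3 7)(4 6)
  after f': (1 4 3 6 2 5)
  after r: (1 6 3 4 7 2)
  after f': (1 3 2)(4 6 5)

r f' r f'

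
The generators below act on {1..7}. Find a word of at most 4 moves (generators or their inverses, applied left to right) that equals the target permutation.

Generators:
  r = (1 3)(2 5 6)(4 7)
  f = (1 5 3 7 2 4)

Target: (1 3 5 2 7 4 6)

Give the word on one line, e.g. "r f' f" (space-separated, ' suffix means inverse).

  after r: (1 3)(2 5 6)(4 7)
  after f': (1 5 6 7 2)(3 4)
  after f': (2 4 5 6 3)
  after r: (1 3 5 2 7 4 6)

r f' f' r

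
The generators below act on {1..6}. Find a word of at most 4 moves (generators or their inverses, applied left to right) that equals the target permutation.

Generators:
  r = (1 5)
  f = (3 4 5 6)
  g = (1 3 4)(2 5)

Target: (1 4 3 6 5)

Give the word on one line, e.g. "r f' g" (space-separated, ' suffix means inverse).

r' f'

  after r': (1 5)
  after f': (1 4 3 6 5)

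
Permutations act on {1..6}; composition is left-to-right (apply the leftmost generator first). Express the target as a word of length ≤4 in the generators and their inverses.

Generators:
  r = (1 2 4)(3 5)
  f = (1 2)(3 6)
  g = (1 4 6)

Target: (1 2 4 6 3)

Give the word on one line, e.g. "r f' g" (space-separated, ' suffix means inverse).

f g

  after f: (1 2)(3 6)
  after g: (1 2 4 6 3)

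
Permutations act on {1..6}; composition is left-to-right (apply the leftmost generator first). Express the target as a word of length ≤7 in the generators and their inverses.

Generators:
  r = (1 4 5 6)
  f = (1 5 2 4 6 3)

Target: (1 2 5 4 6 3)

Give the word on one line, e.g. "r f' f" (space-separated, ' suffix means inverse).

  after f': (1 3 6 4 2 5)
  after r: (1 3)(2 6 5 4)
  after f': (1 6)(2 4 5)
  after r': (1 5 2)
  after f: (1 2 5 4 6 3)

f' r f' r' f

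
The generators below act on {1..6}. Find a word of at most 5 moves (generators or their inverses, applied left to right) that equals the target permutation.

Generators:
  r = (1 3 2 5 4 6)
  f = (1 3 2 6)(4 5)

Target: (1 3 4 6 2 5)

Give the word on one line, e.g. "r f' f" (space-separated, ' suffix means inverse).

f' r r f r'

  after f': (1 6 2 3)(4 5)
  after r: (5 6)
  after r: (1 3 2 5)(4 6)
  after f: (1 2 4)(3 6 5)
  after r': (1 3 4 6 2 5)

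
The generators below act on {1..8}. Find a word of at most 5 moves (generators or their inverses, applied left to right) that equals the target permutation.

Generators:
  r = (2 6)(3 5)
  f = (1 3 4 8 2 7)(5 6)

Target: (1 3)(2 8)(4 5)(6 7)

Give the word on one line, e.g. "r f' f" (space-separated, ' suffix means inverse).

  after f': (1 7 2 8 4 3)(5 6)
  after f': (1 2 4)(3 7 8)
  after r: (1 6 2 4)(3 7 8 5)
  after f: (1 5 4 3)(2 8 6 7)
  after r: (1 3)(2 8)(4 5)(6 7)

f' f' r f r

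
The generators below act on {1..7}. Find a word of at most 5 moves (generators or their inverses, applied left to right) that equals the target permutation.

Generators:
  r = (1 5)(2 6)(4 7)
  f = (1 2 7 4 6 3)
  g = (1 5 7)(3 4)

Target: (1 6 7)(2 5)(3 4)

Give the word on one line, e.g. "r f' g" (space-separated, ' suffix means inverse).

  after f': (1 3 6 4 7 2)
  after g': (1 4 5)(2 7)(3 6)
  after g': (1 3 6 4)(2 5 7)
  after f': (1 6 7)(2 5)(3 4)

f' g' g' f'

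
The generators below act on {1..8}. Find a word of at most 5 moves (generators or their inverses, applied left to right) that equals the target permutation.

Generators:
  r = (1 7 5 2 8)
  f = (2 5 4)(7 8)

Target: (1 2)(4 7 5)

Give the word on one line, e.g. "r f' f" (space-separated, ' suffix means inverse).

f r' r'

  after f: (2 5 4)(7 8)
  after r': (1 8)(2 7)(4 5)
  after r': (1 2)(4 7 5)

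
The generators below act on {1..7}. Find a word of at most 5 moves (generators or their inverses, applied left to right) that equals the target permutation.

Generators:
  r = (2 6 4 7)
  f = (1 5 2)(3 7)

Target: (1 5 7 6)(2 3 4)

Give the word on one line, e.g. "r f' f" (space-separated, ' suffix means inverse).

r' f r r r

  after r': (2 7 4 6)
  after f: (1 5 2 3 7 4 6)
  after r: (1 5 6)(2 3)
  after r: (1 5 4 7 2 3 6)
  after r: (1 5 7 6)(2 3 4)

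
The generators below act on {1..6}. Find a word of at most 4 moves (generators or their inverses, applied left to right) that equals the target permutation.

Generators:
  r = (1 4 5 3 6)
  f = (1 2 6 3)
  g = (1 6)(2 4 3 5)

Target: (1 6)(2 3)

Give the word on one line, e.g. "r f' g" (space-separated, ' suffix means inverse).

  after f: (1 2 6 3)
  after f: (1 6)(2 3)

f f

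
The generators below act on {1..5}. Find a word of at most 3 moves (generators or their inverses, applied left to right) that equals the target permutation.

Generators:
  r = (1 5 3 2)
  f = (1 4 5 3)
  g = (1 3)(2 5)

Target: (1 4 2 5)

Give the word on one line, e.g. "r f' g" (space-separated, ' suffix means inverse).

  after r: (1 5 3 2)
  after f': (1 4)(2 3)
  after r': (1 4 2 5)

r f' r'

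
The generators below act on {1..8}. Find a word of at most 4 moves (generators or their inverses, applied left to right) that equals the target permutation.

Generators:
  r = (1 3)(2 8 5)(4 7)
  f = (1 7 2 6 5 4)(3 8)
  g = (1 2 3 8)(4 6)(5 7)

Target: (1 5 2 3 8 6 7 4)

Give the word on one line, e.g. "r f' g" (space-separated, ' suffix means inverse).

  after r: (1 3)(2 8 5)(4 7)
  after g': (1 2 3 8 7 6 4 5)
  after f: (1 6)(2 8)(5 7)
  after f: (1 5 2 3 8 6 7 4)

r g' f f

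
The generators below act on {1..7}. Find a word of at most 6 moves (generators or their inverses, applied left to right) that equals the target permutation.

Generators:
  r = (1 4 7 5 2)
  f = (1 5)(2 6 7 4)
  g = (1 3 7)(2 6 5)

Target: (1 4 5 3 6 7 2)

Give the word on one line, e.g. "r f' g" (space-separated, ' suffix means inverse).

  after g: (1 3 7)(2 6 5)
  after r: (1 3 5)(2 6)(4 7)
  after g: (1 7 4)(2 5 3)
  after f: (1 4 5 3 6 7 2)

g r g f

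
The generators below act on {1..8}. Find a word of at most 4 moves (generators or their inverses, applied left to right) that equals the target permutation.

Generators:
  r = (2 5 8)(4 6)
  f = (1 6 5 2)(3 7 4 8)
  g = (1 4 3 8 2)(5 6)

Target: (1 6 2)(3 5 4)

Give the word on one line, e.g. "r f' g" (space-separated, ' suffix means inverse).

  after g: (1 4 3 8 2)(5 6)
  after r': (1 6 2)(3 5 4)

g r'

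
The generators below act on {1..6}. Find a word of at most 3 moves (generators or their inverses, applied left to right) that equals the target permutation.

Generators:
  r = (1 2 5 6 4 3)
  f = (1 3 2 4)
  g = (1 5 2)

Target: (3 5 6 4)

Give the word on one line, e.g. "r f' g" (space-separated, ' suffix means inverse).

r g

  after r: (1 2 5 6 4 3)
  after g: (3 5 6 4)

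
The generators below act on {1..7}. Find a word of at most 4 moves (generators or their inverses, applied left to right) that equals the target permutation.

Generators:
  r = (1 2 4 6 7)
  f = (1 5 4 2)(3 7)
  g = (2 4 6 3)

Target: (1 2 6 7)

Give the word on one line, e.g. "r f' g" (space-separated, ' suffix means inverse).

f' g f

  after f': (1 2 4 5)(3 7)
  after g: (1 4 5)(2 6 3 7)
  after f: (1 2 6 7)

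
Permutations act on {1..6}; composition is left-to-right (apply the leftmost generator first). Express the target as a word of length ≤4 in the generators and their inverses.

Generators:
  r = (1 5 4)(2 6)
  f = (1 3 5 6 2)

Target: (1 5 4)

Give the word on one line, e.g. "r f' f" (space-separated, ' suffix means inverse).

  after r': (1 4 5)(2 6)
  after r': (1 5 4)

r' r'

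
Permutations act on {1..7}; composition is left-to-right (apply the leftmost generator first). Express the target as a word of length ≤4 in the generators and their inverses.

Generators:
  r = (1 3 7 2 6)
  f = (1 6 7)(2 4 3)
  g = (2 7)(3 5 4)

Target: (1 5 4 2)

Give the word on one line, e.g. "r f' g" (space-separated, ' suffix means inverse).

f' r' g

  after f': (1 7 6)(2 3 4)
  after r': (1 3 4 7 2)
  after g: (1 5 4 2)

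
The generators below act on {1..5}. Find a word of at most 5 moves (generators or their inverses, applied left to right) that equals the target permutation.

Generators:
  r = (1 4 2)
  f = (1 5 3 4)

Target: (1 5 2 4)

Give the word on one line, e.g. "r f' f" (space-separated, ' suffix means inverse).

f f r f'

  after f: (1 5 3 4)
  after f: (1 3)(4 5)
  after r: (1 3 4 5 2)
  after f': (1 5 2 4)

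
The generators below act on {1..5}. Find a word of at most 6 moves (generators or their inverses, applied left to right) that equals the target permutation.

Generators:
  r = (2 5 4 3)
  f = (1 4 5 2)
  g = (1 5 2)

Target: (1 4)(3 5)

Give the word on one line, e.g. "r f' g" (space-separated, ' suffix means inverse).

  after r: (2 5 4 3)
  after g: (1 5 4 3)
  after r: (1 4 2 5 3)
  after g: (1 4)(3 5)

r g r g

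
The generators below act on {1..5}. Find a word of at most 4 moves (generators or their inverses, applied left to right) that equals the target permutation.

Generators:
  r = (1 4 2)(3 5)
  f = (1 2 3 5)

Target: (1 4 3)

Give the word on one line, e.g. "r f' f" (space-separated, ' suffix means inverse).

  after r: (1 4 2)(3 5)
  after f: (1 4 3)

r f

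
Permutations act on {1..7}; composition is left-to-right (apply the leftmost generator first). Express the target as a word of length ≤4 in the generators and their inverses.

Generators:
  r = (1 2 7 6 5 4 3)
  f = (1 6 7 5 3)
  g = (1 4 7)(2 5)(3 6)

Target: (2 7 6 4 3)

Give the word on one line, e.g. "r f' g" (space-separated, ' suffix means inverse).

  after r': (1 3 4 5 6 7 2)
  after f': (1 5)(2 3 4 7)
  after g: (1 2 6 3 7 5 4)
  after r': (2 7 6 4 3)

r' f' g r'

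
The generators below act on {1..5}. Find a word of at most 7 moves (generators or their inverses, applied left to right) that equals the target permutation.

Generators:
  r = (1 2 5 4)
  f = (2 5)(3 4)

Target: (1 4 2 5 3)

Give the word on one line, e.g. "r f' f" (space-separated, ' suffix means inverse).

r f' r f f

  after r: (1 2 5 4)
  after f': (1 5 3 4)
  after r: (1 4 2 5 3)
  after f: (1 3)(4 5)
  after f: (1 4 2 5 3)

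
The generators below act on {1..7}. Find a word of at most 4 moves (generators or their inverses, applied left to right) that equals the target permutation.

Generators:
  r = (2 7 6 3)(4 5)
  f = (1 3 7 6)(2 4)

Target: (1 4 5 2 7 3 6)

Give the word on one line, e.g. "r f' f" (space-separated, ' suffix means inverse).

f' f' r' f

  after f': (1 6 7 3)(2 4)
  after f': (1 7)(3 6)
  after r': (1 2 3 7)(4 5)
  after f: (1 4 5 2 7 3 6)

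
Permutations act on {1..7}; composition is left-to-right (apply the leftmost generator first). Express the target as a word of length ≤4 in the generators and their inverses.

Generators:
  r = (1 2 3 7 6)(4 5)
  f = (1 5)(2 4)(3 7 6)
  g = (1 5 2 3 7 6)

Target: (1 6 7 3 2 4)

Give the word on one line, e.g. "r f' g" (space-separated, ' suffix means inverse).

  after r': (1 6 7 3 2)(4 5)
  after g: (2 5 4)
  after r': (1 6 7 3 2 4)

r' g r'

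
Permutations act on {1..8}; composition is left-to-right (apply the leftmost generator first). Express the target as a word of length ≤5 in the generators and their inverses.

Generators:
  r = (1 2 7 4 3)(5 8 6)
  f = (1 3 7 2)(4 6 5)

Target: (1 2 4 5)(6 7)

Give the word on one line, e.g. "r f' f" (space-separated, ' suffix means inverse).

f r r f' r'

  after f: (1 3 7 2)(4 6 5)
  after r: (3 4 5)(6 8)
  after r: (1 2 7 4 8 5)
  after f': (1 7 5 2 3)(4 8 6)
  after r': (1 2 4 5)(6 7)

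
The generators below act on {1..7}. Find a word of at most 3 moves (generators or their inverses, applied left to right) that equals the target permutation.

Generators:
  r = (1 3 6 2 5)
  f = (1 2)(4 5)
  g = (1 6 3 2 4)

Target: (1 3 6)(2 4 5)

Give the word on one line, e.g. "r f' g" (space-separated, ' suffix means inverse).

  after f: (1 2)(4 5)
  after g': (1 3 6)(2 4 5)

f g'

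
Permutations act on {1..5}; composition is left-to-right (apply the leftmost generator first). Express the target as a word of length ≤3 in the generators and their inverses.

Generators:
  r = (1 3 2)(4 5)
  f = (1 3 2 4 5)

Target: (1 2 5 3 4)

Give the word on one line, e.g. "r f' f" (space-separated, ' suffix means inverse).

f f

  after f: (1 3 2 4 5)
  after f: (1 2 5 3 4)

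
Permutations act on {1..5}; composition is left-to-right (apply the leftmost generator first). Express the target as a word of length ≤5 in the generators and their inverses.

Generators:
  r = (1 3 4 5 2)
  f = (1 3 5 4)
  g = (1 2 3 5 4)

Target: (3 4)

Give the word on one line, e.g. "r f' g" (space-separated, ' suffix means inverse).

r' r' g r' f'

  after r': (1 2 5 4 3)
  after r': (1 5 3 2 4)
  after g: (1 4 2)
  after r': (1 3)(4 5)
  after f': (3 4)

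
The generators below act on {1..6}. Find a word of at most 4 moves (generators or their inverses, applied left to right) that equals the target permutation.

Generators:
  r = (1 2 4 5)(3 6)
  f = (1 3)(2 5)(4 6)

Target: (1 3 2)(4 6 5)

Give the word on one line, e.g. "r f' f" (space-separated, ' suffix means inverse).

  after r: (1 2 4 5)(3 6)
  after f': (1 5 3 4 2 6)
  after r: (2 3 5 6)
  after f: (1 3 2)(4 6 5)

r f' r f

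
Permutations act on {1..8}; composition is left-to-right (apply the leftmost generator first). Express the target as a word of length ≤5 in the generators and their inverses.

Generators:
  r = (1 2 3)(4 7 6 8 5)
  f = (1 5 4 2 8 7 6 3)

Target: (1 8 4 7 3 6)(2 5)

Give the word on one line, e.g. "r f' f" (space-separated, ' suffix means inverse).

  after f: (1 5 4 2 8 7 6 3)
  after f: (1 4 8 6)(2 7 3 5)
  after r: (1 7)(2 6)(3 4 5)
  after r: (1 6 3 7 2 8 5)
  after r: (1 8 4 7 3 6)(2 5)

f f r r r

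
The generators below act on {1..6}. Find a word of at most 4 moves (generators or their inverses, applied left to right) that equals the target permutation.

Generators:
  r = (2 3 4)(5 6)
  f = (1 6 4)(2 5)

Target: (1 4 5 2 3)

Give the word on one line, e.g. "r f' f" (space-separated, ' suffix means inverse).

f r f r'

  after f: (1 6 4)(2 5)
  after r: (1 5 3 4)(2 6)
  after f: (1 2 4 6 5 3)
  after r': (1 4 5 2 3)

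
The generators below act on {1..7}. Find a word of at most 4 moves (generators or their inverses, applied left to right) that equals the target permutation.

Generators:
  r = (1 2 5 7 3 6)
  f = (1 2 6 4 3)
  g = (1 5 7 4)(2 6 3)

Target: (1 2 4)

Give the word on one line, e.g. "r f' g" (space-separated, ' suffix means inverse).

  after g: (1 5 7 4)(2 6 3)
  after f: (1 5 7 3 6)(2 4)
  after r': (1 2 4)

g f r'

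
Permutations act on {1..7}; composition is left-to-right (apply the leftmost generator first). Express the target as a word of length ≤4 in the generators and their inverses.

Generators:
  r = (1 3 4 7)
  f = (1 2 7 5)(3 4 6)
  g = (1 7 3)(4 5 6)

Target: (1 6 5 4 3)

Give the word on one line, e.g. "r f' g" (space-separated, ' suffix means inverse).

r r g'

  after r: (1 3 4 7)
  after r: (1 4)(3 7)
  after g': (1 6 5 4 3)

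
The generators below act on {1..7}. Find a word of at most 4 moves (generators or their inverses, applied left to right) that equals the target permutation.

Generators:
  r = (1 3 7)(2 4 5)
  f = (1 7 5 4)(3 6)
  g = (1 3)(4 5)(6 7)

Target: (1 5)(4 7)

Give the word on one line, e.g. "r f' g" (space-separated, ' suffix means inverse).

  after f': (1 4 5 7)(3 6)
  after f': (1 5)(4 7)

f' f'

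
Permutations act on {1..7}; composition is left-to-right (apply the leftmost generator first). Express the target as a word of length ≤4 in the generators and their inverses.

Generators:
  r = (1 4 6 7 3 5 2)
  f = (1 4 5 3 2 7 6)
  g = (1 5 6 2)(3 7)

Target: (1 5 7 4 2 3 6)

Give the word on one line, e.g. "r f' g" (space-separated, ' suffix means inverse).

r' r'

  after r': (1 2 5 3 7 6 4)
  after r': (1 5 7 4 2 3 6)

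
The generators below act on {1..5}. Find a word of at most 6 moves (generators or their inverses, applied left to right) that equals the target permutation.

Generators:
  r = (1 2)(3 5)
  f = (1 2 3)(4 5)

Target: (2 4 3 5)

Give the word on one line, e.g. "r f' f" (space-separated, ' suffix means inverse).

f' f' r' f r'

  after f': (1 3 2)(4 5)
  after f': (1 2 3)
  after r': (2 5 3)
  after f: (1 2 4 5)
  after r': (2 4 3 5)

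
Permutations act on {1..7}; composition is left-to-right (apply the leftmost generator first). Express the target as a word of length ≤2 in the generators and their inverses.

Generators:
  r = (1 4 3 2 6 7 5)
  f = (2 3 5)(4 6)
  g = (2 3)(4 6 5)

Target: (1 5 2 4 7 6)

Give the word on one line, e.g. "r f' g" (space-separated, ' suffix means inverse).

g' r'

  after g': (2 3)(4 5 6)
  after r': (1 5 2 4 7 6)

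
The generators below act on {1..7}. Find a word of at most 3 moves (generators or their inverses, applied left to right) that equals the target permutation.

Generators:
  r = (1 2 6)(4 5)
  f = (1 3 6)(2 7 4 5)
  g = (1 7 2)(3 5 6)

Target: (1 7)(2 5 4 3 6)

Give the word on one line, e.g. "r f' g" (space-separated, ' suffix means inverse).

r g'

  after r: (1 2 6)(4 5)
  after g': (1 7)(2 5 4 3 6)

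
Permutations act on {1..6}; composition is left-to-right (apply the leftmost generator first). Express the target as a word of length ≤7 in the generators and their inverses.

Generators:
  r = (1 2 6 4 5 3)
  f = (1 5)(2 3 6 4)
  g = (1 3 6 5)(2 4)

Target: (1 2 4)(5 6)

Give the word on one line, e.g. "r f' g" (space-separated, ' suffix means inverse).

  after r: (1 2 6 4 5 3)
  after g: (1 4)(2 5 6)
  after r: (1 5 4 2 3)
  after f: (2 6 4 3 5)
  after r: (1 2 4)(5 6)

r g r f r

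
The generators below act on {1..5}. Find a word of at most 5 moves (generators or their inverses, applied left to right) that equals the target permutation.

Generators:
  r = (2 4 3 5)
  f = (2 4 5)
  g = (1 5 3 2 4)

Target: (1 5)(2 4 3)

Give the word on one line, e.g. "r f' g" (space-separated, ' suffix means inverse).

g' f' r'

  after g': (1 4 2 3 5)
  after f': (1 2 3 4 5)
  after r': (1 5)(2 4 3)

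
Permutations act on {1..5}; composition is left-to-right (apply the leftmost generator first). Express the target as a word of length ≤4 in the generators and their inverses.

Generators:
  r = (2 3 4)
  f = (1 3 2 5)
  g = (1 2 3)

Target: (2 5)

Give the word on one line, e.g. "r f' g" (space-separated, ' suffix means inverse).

  after g': (1 3 2)
  after f': (2 5)

g' f'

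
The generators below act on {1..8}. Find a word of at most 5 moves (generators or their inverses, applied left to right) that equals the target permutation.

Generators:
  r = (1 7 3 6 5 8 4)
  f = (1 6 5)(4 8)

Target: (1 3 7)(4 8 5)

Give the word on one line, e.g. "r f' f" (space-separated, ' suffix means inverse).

f' f' r'

  after f': (1 5 6)(4 8)
  after f': (1 6 5)
  after r': (1 3 7)(4 8 5)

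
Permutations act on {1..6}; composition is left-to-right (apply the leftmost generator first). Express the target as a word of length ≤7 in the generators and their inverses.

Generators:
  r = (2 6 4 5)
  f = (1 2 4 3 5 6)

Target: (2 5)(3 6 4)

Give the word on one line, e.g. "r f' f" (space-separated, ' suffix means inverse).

  after f': (1 6 5 3 4 2)
  after r': (1 2)(3 6 4 5)
  after f': (2 6)(3 5 4)
  after r: (2 4 3)
  after r: (2 5)(3 6 4)

f' r' f' r r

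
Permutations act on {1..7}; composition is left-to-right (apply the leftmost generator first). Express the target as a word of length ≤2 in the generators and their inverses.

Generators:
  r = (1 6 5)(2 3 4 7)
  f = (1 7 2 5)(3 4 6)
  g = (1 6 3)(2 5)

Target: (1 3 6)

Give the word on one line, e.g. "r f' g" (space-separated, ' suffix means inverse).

  after g: (1 6 3)(2 5)
  after g: (1 3 6)

g g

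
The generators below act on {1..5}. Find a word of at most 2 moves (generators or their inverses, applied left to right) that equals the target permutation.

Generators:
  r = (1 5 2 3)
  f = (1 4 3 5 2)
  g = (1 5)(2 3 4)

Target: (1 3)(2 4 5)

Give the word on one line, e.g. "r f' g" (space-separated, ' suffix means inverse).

  after g: (1 5)(2 3 4)
  after f': (1 3)(2 4 5)

g f'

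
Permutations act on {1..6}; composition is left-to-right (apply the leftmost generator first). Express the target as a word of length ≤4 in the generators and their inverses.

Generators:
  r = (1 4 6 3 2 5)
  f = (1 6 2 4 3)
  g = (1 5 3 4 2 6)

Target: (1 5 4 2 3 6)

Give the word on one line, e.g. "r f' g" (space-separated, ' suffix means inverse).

  after f: (1 6 2 4 3)
  after r': (1 4 6 3 5 2)
  after r': (2 5 3)
  after g: (1 5 4 2 3 6)

f r' r' g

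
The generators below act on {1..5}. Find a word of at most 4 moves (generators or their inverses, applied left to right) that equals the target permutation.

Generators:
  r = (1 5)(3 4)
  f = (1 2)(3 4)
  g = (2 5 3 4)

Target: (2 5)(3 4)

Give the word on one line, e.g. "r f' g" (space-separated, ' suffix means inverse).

  after r': (1 5)(3 4)
  after f: (1 5 2)
  after r: (2 5)(3 4)

r' f r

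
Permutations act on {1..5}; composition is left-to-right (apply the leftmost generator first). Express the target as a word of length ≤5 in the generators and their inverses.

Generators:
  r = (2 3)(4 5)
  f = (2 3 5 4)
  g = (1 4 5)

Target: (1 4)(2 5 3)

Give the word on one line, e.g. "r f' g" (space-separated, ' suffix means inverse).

  after r': (2 3)(4 5)
  after f: (2 5)
  after g: (1 4 5 2)
  after g: (1 5 2 4)
  after r: (1 4)(2 5 3)

r' f g g r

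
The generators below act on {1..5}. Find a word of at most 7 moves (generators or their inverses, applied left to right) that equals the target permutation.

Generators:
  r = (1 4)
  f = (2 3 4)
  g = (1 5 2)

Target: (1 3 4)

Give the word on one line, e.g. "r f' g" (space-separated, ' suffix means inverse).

  after r': (1 4)
  after g: (1 4 5 2)
  after r': (2 4 5)
  after g': (1 2 4)
  after f: (1 3 4)

r' g r' g' f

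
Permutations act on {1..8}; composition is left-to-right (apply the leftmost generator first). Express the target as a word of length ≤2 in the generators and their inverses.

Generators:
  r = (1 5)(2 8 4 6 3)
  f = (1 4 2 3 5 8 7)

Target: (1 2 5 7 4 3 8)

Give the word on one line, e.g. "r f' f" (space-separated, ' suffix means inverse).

  after f: (1 4 2 3 5 8 7)
  after f: (1 2 5 7 4 3 8)

f f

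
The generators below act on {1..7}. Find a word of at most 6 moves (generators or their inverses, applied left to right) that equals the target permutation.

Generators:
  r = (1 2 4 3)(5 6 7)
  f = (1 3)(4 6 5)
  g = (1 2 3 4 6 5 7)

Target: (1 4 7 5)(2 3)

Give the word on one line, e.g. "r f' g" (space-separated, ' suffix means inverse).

f' f' r' r'

  after f': (1 3)(4 5 6)
  after f': (4 6 5)
  after r': (1 3 4 5 2)(6 7)
  after r': (1 4 7 5)(2 3)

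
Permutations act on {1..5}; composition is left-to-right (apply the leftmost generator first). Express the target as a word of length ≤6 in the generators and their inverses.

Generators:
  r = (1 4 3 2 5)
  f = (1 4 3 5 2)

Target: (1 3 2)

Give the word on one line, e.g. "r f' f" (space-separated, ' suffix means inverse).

  after f': (1 2 5 3 4)
  after f': (1 5 4 2 3)
  after r': (1 2 4 3 5)
  after r': (1 3 2)

f' f' r' r'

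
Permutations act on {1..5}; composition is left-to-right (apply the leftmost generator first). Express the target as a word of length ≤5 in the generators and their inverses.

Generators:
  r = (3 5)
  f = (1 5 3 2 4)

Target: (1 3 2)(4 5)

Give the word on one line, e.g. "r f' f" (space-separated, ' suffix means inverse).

  after r': (3 5)
  after f: (1 5 2 4)
  after f: (1 3 2)(4 5)

r' f f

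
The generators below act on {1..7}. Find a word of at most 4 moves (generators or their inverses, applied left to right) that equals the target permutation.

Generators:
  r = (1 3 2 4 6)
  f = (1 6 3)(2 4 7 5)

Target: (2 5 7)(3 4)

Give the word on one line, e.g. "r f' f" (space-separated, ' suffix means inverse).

  after f': (1 3 6)(2 5 7 4)
  after r': (2 5 7)(3 4)

f' r'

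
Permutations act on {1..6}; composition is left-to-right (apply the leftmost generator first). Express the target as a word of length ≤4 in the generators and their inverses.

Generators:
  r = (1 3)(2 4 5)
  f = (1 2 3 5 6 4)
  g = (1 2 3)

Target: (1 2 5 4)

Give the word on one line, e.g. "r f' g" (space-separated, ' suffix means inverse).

r' g'

  after r': (1 3)(2 5 4)
  after g': (1 2 5 4)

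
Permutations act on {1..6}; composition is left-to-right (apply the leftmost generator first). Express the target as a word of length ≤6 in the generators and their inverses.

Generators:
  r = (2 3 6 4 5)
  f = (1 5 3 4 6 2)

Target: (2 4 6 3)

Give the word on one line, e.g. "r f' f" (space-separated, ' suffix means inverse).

r f' r f' f'

  after r: (2 3 6 4 5)
  after f': (1 2 5 6 3 4)
  after r: (1 3 5 4)
  after f': (1 5 3)(2 6 4)
  after f': (2 4 6 3)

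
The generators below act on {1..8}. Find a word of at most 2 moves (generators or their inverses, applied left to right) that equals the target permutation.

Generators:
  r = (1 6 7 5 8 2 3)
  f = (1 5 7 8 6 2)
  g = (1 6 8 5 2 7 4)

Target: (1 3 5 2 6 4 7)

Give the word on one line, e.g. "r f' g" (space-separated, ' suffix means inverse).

  after r': (1 3 2 8 5 7 6)
  after g': (1 3 5 2 6 4 7)

r' g'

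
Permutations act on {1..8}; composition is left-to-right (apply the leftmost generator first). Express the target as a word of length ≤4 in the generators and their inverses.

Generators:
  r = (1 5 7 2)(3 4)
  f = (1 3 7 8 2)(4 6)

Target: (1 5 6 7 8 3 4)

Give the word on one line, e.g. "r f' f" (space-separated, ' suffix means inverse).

r' f r f

  after r': (1 2 7 5)(3 4)
  after f: (2 8)(3 6 4 7 5)
  after r: (1 5 4 2 8)(3 6)
  after f: (1 5 6 7 8 3 4)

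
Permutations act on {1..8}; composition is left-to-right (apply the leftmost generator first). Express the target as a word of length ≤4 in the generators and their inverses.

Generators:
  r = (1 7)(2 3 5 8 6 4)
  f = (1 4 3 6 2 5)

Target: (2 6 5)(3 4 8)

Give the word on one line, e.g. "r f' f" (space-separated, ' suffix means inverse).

  after r': (1 7)(2 4 6 8 5 3)
  after r': (2 6 5)(3 4 8)

r' r'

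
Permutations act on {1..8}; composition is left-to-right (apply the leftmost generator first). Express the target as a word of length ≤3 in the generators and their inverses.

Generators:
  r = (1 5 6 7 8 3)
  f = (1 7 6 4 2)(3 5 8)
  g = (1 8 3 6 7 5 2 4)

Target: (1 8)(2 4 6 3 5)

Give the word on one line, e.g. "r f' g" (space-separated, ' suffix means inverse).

r' f'

  after r': (1 3 8 7 6 5)
  after f': (1 8)(2 4 6 3 5)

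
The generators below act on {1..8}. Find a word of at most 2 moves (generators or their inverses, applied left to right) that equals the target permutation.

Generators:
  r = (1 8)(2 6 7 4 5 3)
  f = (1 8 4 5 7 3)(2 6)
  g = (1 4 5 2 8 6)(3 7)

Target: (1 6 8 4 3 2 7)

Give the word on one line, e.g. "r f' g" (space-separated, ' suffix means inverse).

  after r': (1 8)(2 3 5 4 7 6)
  after g: (1 6 8 4 3 2 7)

r' g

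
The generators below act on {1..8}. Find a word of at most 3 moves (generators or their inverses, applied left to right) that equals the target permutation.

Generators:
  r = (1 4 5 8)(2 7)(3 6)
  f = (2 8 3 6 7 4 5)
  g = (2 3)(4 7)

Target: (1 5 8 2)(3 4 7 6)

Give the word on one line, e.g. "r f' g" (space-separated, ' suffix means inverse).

f' r r

  after f': (2 5 4 7 6 3 8)
  after r: (1 4 2 8 7 3)
  after r: (1 5 8 2)(3 4 7 6)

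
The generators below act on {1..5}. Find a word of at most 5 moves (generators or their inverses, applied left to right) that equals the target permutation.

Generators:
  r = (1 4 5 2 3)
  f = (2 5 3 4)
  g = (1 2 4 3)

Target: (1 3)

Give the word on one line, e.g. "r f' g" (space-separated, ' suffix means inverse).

  after f': (2 4 3 5)
  after r': (1 3 4 2)
  after r': (1 2 3)(4 5)
  after f: (1 5 2 4 3)
  after f: (1 3)

f' r' r' f f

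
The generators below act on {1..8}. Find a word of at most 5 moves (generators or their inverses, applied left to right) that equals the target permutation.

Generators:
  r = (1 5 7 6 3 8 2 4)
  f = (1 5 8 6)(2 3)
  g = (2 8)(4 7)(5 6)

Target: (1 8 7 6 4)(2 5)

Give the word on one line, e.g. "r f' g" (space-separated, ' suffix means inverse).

g' r g f'

  after g': (2 8)(4 7)(5 6)
  after r: (1 5 3 8 4 6 7)
  after g: (1 6 4 5 3 2 8 7)
  after f': (1 8 7 6 4)(2 5)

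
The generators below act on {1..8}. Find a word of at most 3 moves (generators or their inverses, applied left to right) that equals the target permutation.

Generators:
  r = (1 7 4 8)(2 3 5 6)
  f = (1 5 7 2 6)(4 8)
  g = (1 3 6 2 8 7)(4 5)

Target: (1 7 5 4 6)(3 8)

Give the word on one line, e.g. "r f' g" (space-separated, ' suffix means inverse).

  after f: (1 5 7 2 6)(4 8)
  after g': (1 4 2 3)(5 8)(6 7)
  after r': (1 7 5 4 6)(3 8)

f g' r'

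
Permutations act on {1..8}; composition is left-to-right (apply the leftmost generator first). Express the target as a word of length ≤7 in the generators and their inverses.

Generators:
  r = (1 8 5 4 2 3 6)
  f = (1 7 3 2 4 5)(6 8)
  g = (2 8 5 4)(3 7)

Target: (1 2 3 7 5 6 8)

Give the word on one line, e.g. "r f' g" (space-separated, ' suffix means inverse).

r' f g f' f'

  after r': (1 6 3 2 4 5 8)
  after f: (1 8 7 3 4)(2 5 6)
  after g: (1 5 6 8 3 2 4)
  after f': (1 4 5 8 7)
  after f': (1 2 3 7 5 6 8)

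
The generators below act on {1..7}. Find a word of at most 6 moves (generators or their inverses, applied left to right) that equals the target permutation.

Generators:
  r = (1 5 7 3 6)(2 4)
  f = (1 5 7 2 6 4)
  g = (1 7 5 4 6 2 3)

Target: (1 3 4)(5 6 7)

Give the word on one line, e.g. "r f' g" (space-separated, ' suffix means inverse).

g f' f' g'

  after g: (1 7 5 4 6 2 3)
  after f': (1 5 6 7)(2 3 4)
  after f': (2 3 6 5)(4 7)
  after g': (1 3 4)(5 6 7)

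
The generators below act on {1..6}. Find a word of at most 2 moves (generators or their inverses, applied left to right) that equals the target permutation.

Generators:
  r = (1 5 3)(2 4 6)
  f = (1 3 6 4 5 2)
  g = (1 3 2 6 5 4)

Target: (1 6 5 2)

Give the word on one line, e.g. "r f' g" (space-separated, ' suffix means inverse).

  after f': (1 2 5 4 6 3)
  after r': (1 6 5 2)

f' r'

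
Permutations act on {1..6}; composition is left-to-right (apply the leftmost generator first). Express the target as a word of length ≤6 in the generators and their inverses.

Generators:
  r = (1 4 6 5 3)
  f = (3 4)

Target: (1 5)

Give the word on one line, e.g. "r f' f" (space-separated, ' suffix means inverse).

r f' r' f f

  after r: (1 4 6 5 3)
  after f': (1 3)(4 6 5)
  after r': (1 5)
  after f: (1 5)(3 4)
  after f: (1 5)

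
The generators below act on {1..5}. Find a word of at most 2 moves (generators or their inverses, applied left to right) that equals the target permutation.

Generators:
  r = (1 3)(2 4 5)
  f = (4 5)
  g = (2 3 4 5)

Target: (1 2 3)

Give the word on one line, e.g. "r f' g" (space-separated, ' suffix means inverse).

r g'

  after r: (1 3)(2 4 5)
  after g': (1 2 3)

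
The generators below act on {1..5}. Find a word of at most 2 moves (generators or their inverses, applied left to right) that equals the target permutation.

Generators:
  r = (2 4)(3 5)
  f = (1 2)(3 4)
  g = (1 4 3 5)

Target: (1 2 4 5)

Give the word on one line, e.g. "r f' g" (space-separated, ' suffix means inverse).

f g

  after f: (1 2)(3 4)
  after g: (1 2 4 5)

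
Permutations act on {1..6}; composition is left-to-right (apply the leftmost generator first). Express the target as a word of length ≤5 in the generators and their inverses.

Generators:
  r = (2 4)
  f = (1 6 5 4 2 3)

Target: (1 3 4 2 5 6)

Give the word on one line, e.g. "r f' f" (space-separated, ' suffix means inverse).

  after r': (2 4)
  after f': (1 3 2 5 6)
  after r: (1 3 4 2 5 6)

r' f' r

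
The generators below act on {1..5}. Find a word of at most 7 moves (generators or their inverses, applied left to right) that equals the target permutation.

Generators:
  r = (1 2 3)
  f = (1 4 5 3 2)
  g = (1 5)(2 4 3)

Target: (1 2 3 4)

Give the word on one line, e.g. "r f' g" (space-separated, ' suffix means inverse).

  after r: (1 2 3)
  after f': (1 3 2 5 4)
  after f': (1 5)(2 4)
  after g': (3 4)
  after r: (1 2 3 4)

r f' f' g' r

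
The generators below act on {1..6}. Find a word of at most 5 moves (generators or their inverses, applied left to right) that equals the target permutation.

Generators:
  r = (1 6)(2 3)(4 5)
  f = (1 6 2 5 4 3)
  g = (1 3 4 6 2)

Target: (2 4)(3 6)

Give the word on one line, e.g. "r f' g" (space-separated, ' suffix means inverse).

  after f: (1 6 2 5 4 3)
  after r: (2 4)(3 6)
  after r: (1 6 2 5 4 3)
  after r: (2 4)(3 6)

f r r r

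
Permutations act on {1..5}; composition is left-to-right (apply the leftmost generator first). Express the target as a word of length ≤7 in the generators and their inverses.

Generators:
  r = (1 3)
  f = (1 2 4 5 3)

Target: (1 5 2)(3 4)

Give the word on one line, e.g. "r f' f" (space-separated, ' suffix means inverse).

f' r r f' r'

  after f': (1 3 5 4 2)
  after r: (2 3 5 4)
  after r: (1 3 5 4 2)
  after f': (1 5 2 3 4)
  after r': (1 5 2)(3 4)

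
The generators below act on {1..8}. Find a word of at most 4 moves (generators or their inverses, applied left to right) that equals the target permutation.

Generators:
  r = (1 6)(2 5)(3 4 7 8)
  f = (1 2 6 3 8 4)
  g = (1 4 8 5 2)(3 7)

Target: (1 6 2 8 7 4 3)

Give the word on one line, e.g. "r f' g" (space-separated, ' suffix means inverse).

  after r: (1 6)(2 5)(3 4 7 8)
  after g': (1 6 2 8 7 4 3)

r g'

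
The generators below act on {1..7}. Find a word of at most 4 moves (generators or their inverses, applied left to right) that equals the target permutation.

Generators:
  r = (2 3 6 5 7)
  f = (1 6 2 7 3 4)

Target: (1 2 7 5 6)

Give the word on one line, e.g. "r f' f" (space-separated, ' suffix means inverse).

f r r f'

  after f: (1 6 2 7 3 4)
  after r: (1 5 7 6 3 4)
  after r: (1 7 5 2 3 4)
  after f': (1 2 7 5 6)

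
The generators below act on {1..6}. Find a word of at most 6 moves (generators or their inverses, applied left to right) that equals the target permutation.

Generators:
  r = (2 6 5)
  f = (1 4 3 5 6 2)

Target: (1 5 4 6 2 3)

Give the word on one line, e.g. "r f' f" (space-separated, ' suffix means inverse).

  after f: (1 4 3 5 6 2)
  after r': (1 4 3 6 5 2)
  after f: (1 3 2 4 5)
  after f: (1 5 4 6 2 3)

f r' f f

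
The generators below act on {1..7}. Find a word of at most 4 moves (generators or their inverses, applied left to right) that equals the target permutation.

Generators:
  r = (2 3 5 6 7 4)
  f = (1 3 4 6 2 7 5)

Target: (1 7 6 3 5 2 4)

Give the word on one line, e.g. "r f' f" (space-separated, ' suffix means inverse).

  after f': (1 5 7 2 6 4 3)
  after f': (1 7 6 3 5 2 4)

f' f'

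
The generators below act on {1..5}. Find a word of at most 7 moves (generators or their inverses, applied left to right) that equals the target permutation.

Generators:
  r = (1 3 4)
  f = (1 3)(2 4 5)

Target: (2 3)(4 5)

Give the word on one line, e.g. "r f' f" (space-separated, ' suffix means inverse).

r' r' f r f

  after r': (1 4 3)
  after r': (1 3 4)
  after f: (2 4 3 5)
  after r: (1 3 5 2)
  after f: (2 3)(4 5)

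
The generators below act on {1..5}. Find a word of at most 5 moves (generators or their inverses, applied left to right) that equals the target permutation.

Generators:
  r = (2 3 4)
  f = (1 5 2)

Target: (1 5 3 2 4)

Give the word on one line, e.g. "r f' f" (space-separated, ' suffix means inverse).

  after r: (2 3 4)
  after f': (1 2 3 4 5)
  after f': (1 5 2 3 4)
  after r': (1 5 4)
  after r': (1 5 3 2 4)

r f' f' r' r'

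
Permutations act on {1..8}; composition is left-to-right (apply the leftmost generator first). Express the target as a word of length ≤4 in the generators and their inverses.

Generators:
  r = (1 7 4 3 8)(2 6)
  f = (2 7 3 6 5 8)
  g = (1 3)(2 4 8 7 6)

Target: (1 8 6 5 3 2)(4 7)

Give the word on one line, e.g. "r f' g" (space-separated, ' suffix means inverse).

f r'

  after f: (2 7 3 6 5 8)
  after r': (1 8 6 5 3 2)(4 7)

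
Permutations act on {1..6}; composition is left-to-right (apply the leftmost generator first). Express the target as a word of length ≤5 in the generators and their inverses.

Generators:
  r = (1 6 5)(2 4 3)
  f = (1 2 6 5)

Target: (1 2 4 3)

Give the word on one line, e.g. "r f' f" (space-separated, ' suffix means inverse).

r f' r r r

  after r: (1 6 5)(2 4 3)
  after f': (1 2 4 3)
  after r: (1 4 2 3 6 5)
  after r: (1 3 5 6)
  after r: (1 2 4 3)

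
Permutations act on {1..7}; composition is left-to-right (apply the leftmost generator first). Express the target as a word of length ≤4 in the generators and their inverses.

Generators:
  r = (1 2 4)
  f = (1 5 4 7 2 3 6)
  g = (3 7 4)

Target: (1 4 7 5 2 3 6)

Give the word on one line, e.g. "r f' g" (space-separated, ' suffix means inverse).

f f g' f'

  after f: (1 5 4 7 2 3 6)
  after f: (1 4 2 6 5 7 3)
  after g': (1 7 4 2 6 5 3)
  after f': (1 4 7 5 2 3 6)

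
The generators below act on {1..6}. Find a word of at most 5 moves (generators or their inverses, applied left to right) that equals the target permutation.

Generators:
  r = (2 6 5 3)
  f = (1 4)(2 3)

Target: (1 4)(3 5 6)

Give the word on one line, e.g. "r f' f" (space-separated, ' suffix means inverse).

  after r: (2 6 5 3)
  after r: (2 5)(3 6)
  after r: (2 3 5 6)
  after f: (1 4)(3 5 6)

r r r f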